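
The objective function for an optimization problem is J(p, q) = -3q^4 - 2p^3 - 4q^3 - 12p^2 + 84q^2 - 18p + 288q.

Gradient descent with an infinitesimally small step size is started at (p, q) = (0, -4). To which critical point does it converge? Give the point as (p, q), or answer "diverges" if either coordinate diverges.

diverges

J is separable, so gradient descent decouples: p follows -∂J/∂p, q follows -∂J/∂q.
∂J/∂p = -6(p + 1)(p + 3); at p=0 this is -18, so p increases.
∂J/∂q = -12(q - 4)(q + 2)(q + 3); at q=-4 this is 192, so q decreases.
The p-coordinate has no critical point in that direction and runs off to infinity.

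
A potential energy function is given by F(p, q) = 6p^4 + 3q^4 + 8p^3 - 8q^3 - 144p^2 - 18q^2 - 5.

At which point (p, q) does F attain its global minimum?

(-4, 3)

F(p,q) separates as A(p) + B(q) − 5, so its minimum is min A + min B − 5.
A'(p) = 24p(p - 3)(p + 4) vanishes at p ∈ {-4, 0, 3}; B'(q) = 12q(q - 3)(q + 1) vanishes at q ∈ {-1, 0, 3}.
Local minima of A (where A''>0): A(-4)=-1280, A(3)=-594. Local minima of B: B(-1)=-7, B(3)=-135.
So the global minimum of F is A(-4) + B(3) − 5 = -1280 − 135 − 5 = -1420, attained at (-4, 3).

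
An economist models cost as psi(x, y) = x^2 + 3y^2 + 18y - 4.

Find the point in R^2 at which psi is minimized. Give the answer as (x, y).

(0, -3)

psi(x,y) separates as P(x) + Q(y) − 4, so its minimum is min P + min Q − 4.
P'(x) = 2x vanishes at x ∈ {0}; Q'(y) = 6y + 18 vanishes at y ∈ {-3}.
Local minima of P (where P''>0): P(0)=0. Local minima of Q: Q(-3)=-27.
So the global minimum of psi is P(0) + Q(-3) − 4 = 0 − 27 − 4 = -31, attained at (0, -3).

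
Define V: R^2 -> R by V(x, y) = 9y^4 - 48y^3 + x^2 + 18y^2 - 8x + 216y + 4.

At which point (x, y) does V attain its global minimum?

(4, -1)

V(x,y) separates as P(x) + Q(y) + 4, so its minimum is min P + min Q + 4.
P'(x) = 2x - 8 vanishes at x ∈ {4}; Q'(y) = 36(y - 3)(y - 2)(y + 1) vanishes at y ∈ {-1, 2, 3}.
Local minima of P (where P''>0): P(4)=-16. Local minima of Q: Q(-1)=-141, Q(3)=243.
So the global minimum of V is P(4) + Q(-1) + 4 = -16 − 141 + 4 = -153, attained at (4, -1).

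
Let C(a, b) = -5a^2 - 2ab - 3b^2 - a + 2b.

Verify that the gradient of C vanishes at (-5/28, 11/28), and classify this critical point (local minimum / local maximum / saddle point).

local maximum

∇C = (-10a - 2b - 1, -2a - 6b + 2); substituting (-5/28, 11/28) gives ∇C = (0, 0), so (-5/28, 11/28) is indeed a critical point.
The Hessian of C is constant: H = [[-10, -2], [-2, -6]].
det(H) = (-10)·(-6) − (-2)² = 56.
det(H) > 0 and tr(H) = -16 < 0, so H is negative definite and the point is a local maximum.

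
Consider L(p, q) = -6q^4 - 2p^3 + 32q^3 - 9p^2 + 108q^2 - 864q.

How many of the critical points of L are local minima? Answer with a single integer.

1

L separates as a function of p plus a function of q, so ∇L=0 decouples.
∂L/∂p = -6p(p + 3) = 0 at p ∈ {-3, 0}; ∂L/∂q = -24(q - 4)(q - 3)(q + 3) = 0 at q ∈ {-3, 3, 4}.
The Hessian is diagonal: diag(L_pp, L_qq). Second derivatives: L_pp(-3)=18, L_pp(0)=-18; L_qq(-3)=-1008, L_qq(3)=144, L_qq(4)=-168.
Local minima occur where both diagonal entries positive: (-3, 3). Count: 1.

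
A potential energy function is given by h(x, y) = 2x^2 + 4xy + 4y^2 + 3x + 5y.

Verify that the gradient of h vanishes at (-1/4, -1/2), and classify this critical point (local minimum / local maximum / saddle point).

local minimum

∇h = (4x + 4y + 3, 4x + 8y + 5); substituting (-1/4, -1/2) gives ∇h = (0, 0), so (-1/4, -1/2) is indeed a critical point.
The Hessian of h is constant: H = [[4, 4], [4, 8]].
det(H) = 4·8 − 4² = 16.
det(H) > 0 and tr(H) = 12 > 0, so H is positive definite and the point is a local minimum.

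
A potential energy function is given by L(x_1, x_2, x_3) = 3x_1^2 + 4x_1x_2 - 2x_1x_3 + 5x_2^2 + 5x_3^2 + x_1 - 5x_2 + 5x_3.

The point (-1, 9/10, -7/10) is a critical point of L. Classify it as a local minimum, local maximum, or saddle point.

The Hessian is constant: H = [[6, 4, -2], [4, 10, 0], [-2, 0, 10]].
Leading principal minors: Δ₁ = 6, Δ₂ = 44, Δ₃ = 400.
All leading minors are positive, so H is positive definite: a local minimum.

local minimum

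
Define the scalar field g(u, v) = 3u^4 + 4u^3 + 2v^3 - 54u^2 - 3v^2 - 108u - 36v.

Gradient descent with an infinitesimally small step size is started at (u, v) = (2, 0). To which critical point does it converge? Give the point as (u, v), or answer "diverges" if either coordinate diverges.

(3, 3)

g is separable, so gradient descent decouples: u follows -∂g/∂u, v follows -∂g/∂v.
∂g/∂u = 12(u - 3)(u + 1)(u + 3); at u=2 this is -180, so u increases.
∂g/∂v = 6(v - 3)(v + 2); at v=0 this is -36, so v increases.
u converges to its nearest critical value 3 (a local min of the u-part); v converges to 3. The iterate converges to (3, 3).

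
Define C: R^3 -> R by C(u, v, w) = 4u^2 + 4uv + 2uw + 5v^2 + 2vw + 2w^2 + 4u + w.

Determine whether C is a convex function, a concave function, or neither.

C is quadratic, so its Hessian is the constant matrix H = [[8, 4, 2], [4, 10, 2], [2, 2, 4]].
Leading principal minors: 8, 64, 216.
All positive ⇒ H ≻ 0 ⇒ convex.

convex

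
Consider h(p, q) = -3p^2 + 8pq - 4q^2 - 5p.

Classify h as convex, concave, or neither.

h is quadratic, so its Hessian is the constant matrix H = [[-6, 8], [8, -8]].
det(H) = -16, tr(H) = -14.
det(H) < 0, so H is indefinite: neither convex nor concave.

neither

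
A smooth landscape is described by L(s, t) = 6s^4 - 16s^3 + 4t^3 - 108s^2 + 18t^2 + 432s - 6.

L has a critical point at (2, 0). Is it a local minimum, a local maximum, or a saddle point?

The mixed partial ∂²L/∂s∂t is 0, so the Hessian at any point is diag(L_ss, L_tt) = diag(24(3s^2 - 4s - 9), 12(2t + 3)).
At (2, 0): H = diag(-120, 36).
The eigenvalues have opposite signs, so H is indefinite: a saddle point.

saddle point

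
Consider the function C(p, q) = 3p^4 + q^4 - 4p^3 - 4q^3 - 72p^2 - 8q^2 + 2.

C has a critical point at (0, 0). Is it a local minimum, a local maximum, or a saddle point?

local maximum

The mixed partial ∂²C/∂p∂q is 0, so the Hessian at any point is diag(C_pp, C_qq) = diag(12(3p^2 - 2p - 12), 4(3q^2 - 6q - 4)).
At (0, 0): H = diag(-144, -16).
Both eigenvalues are negative, so H is negative definite: a local maximum.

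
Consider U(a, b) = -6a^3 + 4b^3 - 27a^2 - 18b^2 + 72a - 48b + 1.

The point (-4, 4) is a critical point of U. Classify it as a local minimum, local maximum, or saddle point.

local minimum

The mixed partial ∂²U/∂a∂b is 0, so the Hessian at any point is diag(U_aa, U_bb) = diag(-18(2a + 3), 12(2b - 3)).
At (-4, 4): H = diag(90, 60).
Both eigenvalues are positive, so H is positive definite: a local minimum.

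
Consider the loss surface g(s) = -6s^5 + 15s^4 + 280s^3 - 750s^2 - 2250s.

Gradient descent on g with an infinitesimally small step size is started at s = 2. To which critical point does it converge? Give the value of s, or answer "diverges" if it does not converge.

3

g'(s) = -30(s - 5)(s - 3)(s + 1)(s + 5), so g'(2) = -1890.
Gradient descent moves in the -g' direction, i.e. s is increasing.
The nearest critical point in that direction is s = 3, where g'' = 1920 > 0 (a local minimum). The iterate converges there.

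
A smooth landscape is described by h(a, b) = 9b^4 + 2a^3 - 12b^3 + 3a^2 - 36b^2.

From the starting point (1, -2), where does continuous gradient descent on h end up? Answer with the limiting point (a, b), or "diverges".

h is separable, so gradient descent decouples: a follows -∂h/∂a, b follows -∂h/∂b.
∂h/∂a = 6a(a + 1); at a=1 this is 12, so a decreases.
∂h/∂b = 36b(b - 2)(b + 1); at b=-2 this is -288, so b increases.
a converges to its nearest critical value 0 (a local min of the a-part); b converges to -1. The iterate converges to (0, -1).

(0, -1)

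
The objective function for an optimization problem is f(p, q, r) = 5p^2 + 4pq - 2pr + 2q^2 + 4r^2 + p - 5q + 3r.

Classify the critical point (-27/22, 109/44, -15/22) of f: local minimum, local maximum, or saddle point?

The Hessian is constant: H = [[10, 4, -2], [4, 4, 0], [-2, 0, 8]].
Leading principal minors: Δ₁ = 10, Δ₂ = 24, Δ₃ = 176.
All leading minors are positive, so H is positive definite: a local minimum.

local minimum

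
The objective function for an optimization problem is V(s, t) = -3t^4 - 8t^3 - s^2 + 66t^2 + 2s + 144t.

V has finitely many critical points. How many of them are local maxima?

V separates as a function of s plus a function of t, so ∇V=0 decouples.
∂V/∂s = -2(s - 1) = 0 at s ∈ {1}; ∂V/∂t = -12(t - 3)(t + 1)(t + 4) = 0 at t ∈ {-4, -1, 3}.
The Hessian is diagonal: diag(V_ss, V_tt). Second derivatives: V_ss(1)=-2; V_tt(-4)=-252, V_tt(-1)=144, V_tt(3)=-336.
Local maxima occur where both diagonal entries negative: (1, -4), (1, 3). Count: 2.

2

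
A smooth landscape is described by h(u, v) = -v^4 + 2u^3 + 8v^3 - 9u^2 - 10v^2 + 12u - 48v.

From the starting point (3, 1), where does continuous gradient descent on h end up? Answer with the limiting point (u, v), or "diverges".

(2, 3)

h is separable, so gradient descent decouples: u follows -∂h/∂u, v follows -∂h/∂v.
∂h/∂u = 6(u - 2)(u - 1); at u=3 this is 12, so u decreases.
∂h/∂v = -4(v - 4)(v - 3)(v + 1); at v=1 this is -48, so v increases.
u converges to its nearest critical value 2 (a local min of the u-part); v converges to 3. The iterate converges to (2, 3).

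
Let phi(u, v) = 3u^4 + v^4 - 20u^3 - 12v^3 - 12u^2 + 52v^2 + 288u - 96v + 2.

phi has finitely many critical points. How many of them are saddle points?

phi separates as a function of u plus a function of v, so ∇phi=0 decouples.
∂phi/∂u = 12(u - 4)(u - 3)(u + 2) = 0 at u ∈ {-2, 3, 4}; ∂phi/∂v = 4(v - 4)(v - 3)(v - 2) = 0 at v ∈ {2, 3, 4}.
The Hessian is diagonal: diag(phi_uu, phi_vv). Second derivatives: phi_uu(-2)=360, phi_uu(3)=-60, phi_uu(4)=72; phi_vv(2)=8, phi_vv(3)=-4, phi_vv(4)=8.
Saddle points occur where the two diagonal entries have opposite signs: (-2, 3), (3, 2), (3, 4), (4, 3). Count: 4.

4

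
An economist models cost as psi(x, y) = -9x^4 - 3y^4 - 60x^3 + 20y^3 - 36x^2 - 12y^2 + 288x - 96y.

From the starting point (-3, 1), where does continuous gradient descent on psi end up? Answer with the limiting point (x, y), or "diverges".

(-2, 2)

psi is separable, so gradient descent decouples: x follows -∂psi/∂x, y follows -∂psi/∂y.
∂psi/∂x = -36(x - 1)(x + 2)(x + 4); at x=-3 this is -144, so x increases.
∂psi/∂y = -12(y - 4)(y - 2)(y + 1); at y=1 this is -72, so y increases.
x converges to its nearest critical value -2 (a local min of the x-part); y converges to 2. The iterate converges to (-2, 2).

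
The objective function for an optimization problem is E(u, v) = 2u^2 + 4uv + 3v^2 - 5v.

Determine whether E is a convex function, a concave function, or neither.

convex

E is quadratic, so its Hessian is the constant matrix H = [[4, 4], [4, 6]].
det(H) = 8, tr(H) = 10.
det(H) > 0 and tr(H) > 0, so H is positive definite everywhere: convex.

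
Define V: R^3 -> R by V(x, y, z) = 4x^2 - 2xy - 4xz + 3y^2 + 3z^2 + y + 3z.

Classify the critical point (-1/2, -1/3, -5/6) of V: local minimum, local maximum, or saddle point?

local minimum

The Hessian is constant: H = [[8, -2, -4], [-2, 6, 0], [-4, 0, 6]].
Leading principal minors: Δ₁ = 8, Δ₂ = 44, Δ₃ = 168.
All leading minors are positive, so H is positive definite: a local minimum.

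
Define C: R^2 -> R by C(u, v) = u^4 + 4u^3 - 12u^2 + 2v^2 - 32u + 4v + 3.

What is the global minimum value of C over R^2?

C(u,v) separates as P(u) + Q(v) + 3, so its minimum is min P + min Q + 3.
P'(u) = 4(u - 2)(u + 1)(u + 4) vanishes at u ∈ {-4, -1, 2}; Q'(v) = 4v + 4 vanishes at v ∈ {-1}.
Local minima of P (where P''>0): P(-4)=-64, P(2)=-64. Local minima of Q: Q(-1)=-2.
So the global minimum of C is P(-4) + Q(-1) + 3 = -64 − 2 + 3 = -63, attained at (-4, -1).

-63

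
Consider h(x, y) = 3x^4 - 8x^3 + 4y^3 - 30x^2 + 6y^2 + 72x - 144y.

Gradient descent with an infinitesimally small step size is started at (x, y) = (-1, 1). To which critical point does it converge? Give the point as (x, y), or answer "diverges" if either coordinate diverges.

h is separable, so gradient descent decouples: x follows -∂h/∂x, y follows -∂h/∂y.
∂h/∂x = 12(x - 3)(x - 1)(x + 2); at x=-1 this is 96, so x decreases.
∂h/∂y = 12(y - 3)(y + 4); at y=1 this is -120, so y increases.
x converges to its nearest critical value -2 (a local min of the x-part); y converges to 3. The iterate converges to (-2, 3).

(-2, 3)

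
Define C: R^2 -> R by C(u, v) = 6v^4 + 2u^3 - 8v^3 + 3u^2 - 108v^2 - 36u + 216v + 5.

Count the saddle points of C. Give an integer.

C separates as a function of u plus a function of v, so ∇C=0 decouples.
∂C/∂u = 6(u - 2)(u + 3) = 0 at u ∈ {-3, 2}; ∂C/∂v = 24(v - 3)(v - 1)(v + 3) = 0 at v ∈ {-3, 1, 3}.
The Hessian is diagonal: diag(C_uu, C_vv). Second derivatives: C_uu(-3)=-30, C_uu(2)=30; C_vv(-3)=576, C_vv(1)=-192, C_vv(3)=288.
Saddle points occur where the two diagonal entries have opposite signs: (-3, -3), (-3, 3), (2, 1). Count: 3.

3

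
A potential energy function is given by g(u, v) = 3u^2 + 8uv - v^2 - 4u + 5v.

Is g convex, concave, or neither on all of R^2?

g is quadratic, so its Hessian is the constant matrix H = [[6, 8], [8, -2]].
det(H) = -76, tr(H) = 4.
det(H) < 0, so H is indefinite: neither convex nor concave.

neither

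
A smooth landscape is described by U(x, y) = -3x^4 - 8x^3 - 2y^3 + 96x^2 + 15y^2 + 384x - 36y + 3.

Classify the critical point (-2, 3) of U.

The mixed partial ∂²U/∂x∂y is 0, so the Hessian at any point is diag(U_xx, U_yy) = diag(12(-3x^2 - 4x + 16), 6(-2y + 5)).
At (-2, 3): H = diag(144, -6).
The eigenvalues have opposite signs, so H is indefinite: a saddle point.

saddle point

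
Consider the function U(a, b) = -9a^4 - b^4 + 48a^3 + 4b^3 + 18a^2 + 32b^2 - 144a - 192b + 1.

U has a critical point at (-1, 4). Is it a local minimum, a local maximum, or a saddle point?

The mixed partial ∂²U/∂a∂b is 0, so the Hessian at any point is diag(U_aa, U_bb) = diag(36(-3a^2 + 8a + 1), 4(-3b^2 + 6b + 16)).
At (-1, 4): H = diag(-360, -32).
Both eigenvalues are negative, so H is negative definite: a local maximum.

local maximum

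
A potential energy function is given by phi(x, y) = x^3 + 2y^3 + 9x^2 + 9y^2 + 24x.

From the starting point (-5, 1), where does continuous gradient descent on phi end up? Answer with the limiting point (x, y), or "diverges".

phi is separable, so gradient descent decouples: x follows -∂phi/∂x, y follows -∂phi/∂y.
∂phi/∂x = 3(x + 2)(x + 4); at x=-5 this is 9, so x decreases.
∂phi/∂y = 6y(y + 3); at y=1 this is 24, so y decreases.
The x-coordinate has no critical point in that direction and runs off to infinity.

diverges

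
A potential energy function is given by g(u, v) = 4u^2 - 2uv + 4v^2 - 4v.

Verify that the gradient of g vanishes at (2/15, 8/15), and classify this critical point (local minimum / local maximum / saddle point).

∇g = (8u - 2v, -2u + 8v - 4); substituting (2/15, 8/15) gives ∇g = (0, 0), so (2/15, 8/15) is indeed a critical point.
The Hessian of g is constant: H = [[8, -2], [-2, 8]].
det(H) = 8·8 − (-2)² = 60.
det(H) > 0 and tr(H) = 16 > 0, so H is positive definite and the point is a local minimum.

local minimum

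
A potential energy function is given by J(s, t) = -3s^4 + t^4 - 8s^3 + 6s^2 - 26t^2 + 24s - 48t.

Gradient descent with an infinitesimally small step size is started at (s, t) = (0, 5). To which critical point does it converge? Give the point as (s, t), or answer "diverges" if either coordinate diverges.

(-1, 4)

J is separable, so gradient descent decouples: s follows -∂J/∂s, t follows -∂J/∂t.
∂J/∂s = -12(s - 1)(s + 1)(s + 2); at s=0 this is 24, so s decreases.
∂J/∂t = 4(t - 4)(t + 1)(t + 3); at t=5 this is 192, so t decreases.
s converges to its nearest critical value -1 (a local min of the s-part); t converges to 4. The iterate converges to (-1, 4).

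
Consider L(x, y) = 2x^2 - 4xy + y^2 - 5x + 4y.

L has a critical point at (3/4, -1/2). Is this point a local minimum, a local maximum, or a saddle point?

saddle point

The Hessian of L is constant: H = [[4, -4], [-4, 2]].
det(H) = 4·2 − (-4)² = -8.
Since det(H) < 0, H is indefinite and the critical point is a saddle point.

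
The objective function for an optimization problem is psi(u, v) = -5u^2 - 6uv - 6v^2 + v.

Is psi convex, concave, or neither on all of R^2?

psi is quadratic, so its Hessian is the constant matrix H = [[-10, -6], [-6, -12]].
det(H) = 84, tr(H) = -22.
det(H) > 0 and tr(H) < 0, so H is negative definite everywhere: concave.

concave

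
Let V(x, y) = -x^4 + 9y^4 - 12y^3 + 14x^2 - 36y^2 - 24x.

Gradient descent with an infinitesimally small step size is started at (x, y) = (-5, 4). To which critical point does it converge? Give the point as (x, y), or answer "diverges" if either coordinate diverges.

diverges

V is separable, so gradient descent decouples: x follows -∂V/∂x, y follows -∂V/∂y.
∂V/∂x = -4(x - 2)(x - 1)(x + 3); at x=-5 this is 336, so x decreases.
∂V/∂y = 36y(y - 2)(y + 1); at y=4 this is 1440, so y decreases.
The x-coordinate has no critical point in that direction and runs off to infinity.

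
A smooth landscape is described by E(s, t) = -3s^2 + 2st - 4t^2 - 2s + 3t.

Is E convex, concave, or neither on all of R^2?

concave

E is quadratic, so its Hessian is the constant matrix H = [[-6, 2], [2, -8]].
det(H) = 44, tr(H) = -14.
det(H) > 0 and tr(H) < 0, so H is negative definite everywhere: concave.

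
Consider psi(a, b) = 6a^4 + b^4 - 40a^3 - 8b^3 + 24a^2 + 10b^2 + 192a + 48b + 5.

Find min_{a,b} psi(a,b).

-146

psi(a,b) separates as P(a) + Q(b) + 5, so its minimum is min P + min Q + 5.
P'(a) = 24(a - 4)(a - 2)(a + 1) vanishes at a ∈ {-1, 2, 4}; Q'(b) = 4(b - 4)(b - 3)(b + 1) vanishes at b ∈ {-1, 3, 4}.
Local minima of P (where P''>0): P(-1)=-122, P(4)=128. Local minima of Q: Q(-1)=-29, Q(4)=96.
So the global minimum of psi is P(-1) + Q(-1) + 5 = -122 − 29 + 5 = -146, attained at (-1, -1).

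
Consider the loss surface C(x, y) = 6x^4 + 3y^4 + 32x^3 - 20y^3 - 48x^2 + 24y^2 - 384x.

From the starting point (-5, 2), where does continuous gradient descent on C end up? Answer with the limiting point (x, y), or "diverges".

(-4, 4)

C is separable, so gradient descent decouples: x follows -∂C/∂x, y follows -∂C/∂y.
∂C/∂x = 24(x - 2)(x + 2)(x + 4); at x=-5 this is -504, so x increases.
∂C/∂y = 12y(y - 4)(y - 1); at y=2 this is -48, so y increases.
x converges to its nearest critical value -4 (a local min of the x-part); y converges to 4. The iterate converges to (-4, 4).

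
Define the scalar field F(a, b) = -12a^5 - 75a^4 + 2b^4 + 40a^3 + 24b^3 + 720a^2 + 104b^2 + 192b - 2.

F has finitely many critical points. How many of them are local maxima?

F separates as a function of a plus a function of b, so ∇F=0 decouples.
∂F/∂a = -60a(a - 2)(a + 3)(a + 4) = 0 at a ∈ {-4, -3, 0, 2}; ∂F/∂b = 8(b + 2)(b + 3)(b + 4) = 0 at b ∈ {-4, -3, -2}.
The Hessian is diagonal: diag(F_aa, F_bb). Second derivatives: F_aa(-4)=1440, F_aa(-3)=-900, F_aa(0)=1440, F_aa(2)=-3600; F_bb(-4)=16, F_bb(-3)=-8, F_bb(-2)=16.
Local maxima occur where both diagonal entries negative: (-3, -3), (2, -3). Count: 2.

2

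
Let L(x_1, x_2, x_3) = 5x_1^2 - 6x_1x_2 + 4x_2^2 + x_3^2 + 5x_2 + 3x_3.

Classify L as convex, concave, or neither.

L is quadratic, so its Hessian is the constant matrix H = [[10, -6, 0], [-6, 8, 0], [0, 0, 2]].
Leading principal minors: 10, 44, 88.
All positive ⇒ H ≻ 0 ⇒ convex.

convex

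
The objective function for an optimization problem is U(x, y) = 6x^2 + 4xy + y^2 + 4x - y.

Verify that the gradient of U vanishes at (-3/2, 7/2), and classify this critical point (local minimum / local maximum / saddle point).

∇U = (12x + 4y + 4, 4x + 2y - 1); substituting (-3/2, 7/2) gives ∇U = (0, 0), so (-3/2, 7/2) is indeed a critical point.
The Hessian of U is constant: H = [[12, 4], [4, 2]].
det(H) = 12·2 − 4² = 8.
det(H) > 0 and tr(H) = 14 > 0, so H is positive definite and the point is a local minimum.

local minimum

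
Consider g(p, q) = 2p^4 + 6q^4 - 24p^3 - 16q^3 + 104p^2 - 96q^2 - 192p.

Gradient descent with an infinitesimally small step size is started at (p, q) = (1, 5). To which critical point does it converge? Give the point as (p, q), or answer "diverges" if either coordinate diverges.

g is separable, so gradient descent decouples: p follows -∂g/∂p, q follows -∂g/∂q.
∂g/∂p = 8(p - 4)(p - 3)(p - 2); at p=1 this is -48, so p increases.
∂g/∂q = 24q(q - 4)(q + 2); at q=5 this is 840, so q decreases.
p converges to its nearest critical value 2 (a local min of the p-part); q converges to 4. The iterate converges to (2, 4).

(2, 4)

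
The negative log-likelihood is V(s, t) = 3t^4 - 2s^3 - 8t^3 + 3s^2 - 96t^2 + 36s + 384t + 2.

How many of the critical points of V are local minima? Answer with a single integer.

V separates as a function of s plus a function of t, so ∇V=0 decouples.
∂V/∂s = -6(s - 3)(s + 2) = 0 at s ∈ {-2, 3}; ∂V/∂t = 12(t - 4)(t - 2)(t + 4) = 0 at t ∈ {-4, 2, 4}.
The Hessian is diagonal: diag(V_ss, V_tt). Second derivatives: V_ss(-2)=30, V_ss(3)=-30; V_tt(-4)=576, V_tt(2)=-144, V_tt(4)=192.
Local minima occur where both diagonal entries positive: (-2, -4), (-2, 4). Count: 2.

2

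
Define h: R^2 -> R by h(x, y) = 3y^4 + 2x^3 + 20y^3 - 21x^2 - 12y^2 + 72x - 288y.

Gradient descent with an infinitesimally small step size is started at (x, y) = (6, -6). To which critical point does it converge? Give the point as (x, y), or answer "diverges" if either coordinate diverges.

h is separable, so gradient descent decouples: x follows -∂h/∂x, y follows -∂h/∂y.
∂h/∂x = 6(x - 4)(x - 3); at x=6 this is 36, so x decreases.
∂h/∂y = 12(y - 2)(y + 3)(y + 4); at y=-6 this is -576, so y increases.
x converges to its nearest critical value 4 (a local min of the x-part); y converges to -4. The iterate converges to (4, -4).

(4, -4)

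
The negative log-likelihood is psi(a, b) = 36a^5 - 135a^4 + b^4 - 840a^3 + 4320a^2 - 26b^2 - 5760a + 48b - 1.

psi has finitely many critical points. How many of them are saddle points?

6

psi separates as a function of a plus a function of b, so ∇psi=0 decouples.
∂psi/∂a = 180(a - 4)(a - 2)(a - 1)(a + 4) = 0 at a ∈ {-4, 1, 2, 4}; ∂psi/∂b = 4(b - 3)(b - 1)(b + 4) = 0 at b ∈ {-4, 1, 3}.
The Hessian is diagonal: diag(psi_aa, psi_bb). Second derivatives: psi_aa(-4)=-43200, psi_aa(1)=2700, psi_aa(2)=-2160, psi_aa(4)=8640; psi_bb(-4)=140, psi_bb(1)=-40, psi_bb(3)=56.
Saddle points occur where the two diagonal entries have opposite signs: (-4, -4), (-4, 3), (1, 1), (2, -4), (2, 3), (4, 1). Count: 6.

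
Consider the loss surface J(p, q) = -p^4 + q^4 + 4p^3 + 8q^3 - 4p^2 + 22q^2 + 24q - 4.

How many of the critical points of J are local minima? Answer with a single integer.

2

J separates as a function of p plus a function of q, so ∇J=0 decouples.
∂J/∂p = -4p(p - 2)(p - 1) = 0 at p ∈ {0, 1, 2}; ∂J/∂q = 4(q + 1)(q + 2)(q + 3) = 0 at q ∈ {-3, -2, -1}.
The Hessian is diagonal: diag(J_pp, J_qq). Second derivatives: J_pp(0)=-8, J_pp(1)=4, J_pp(2)=-8; J_qq(-3)=8, J_qq(-2)=-4, J_qq(-1)=8.
Local minima occur where both diagonal entries positive: (1, -3), (1, -1). Count: 2.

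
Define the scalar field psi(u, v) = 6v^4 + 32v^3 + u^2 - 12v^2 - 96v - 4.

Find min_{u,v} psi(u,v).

-324

psi(u,v) separates as P(u) + Q(v) − 4, so its minimum is min P + min Q − 4.
P'(u) = 2u vanishes at u ∈ {0}; Q'(v) = 24(v - 1)(v + 1)(v + 4) vanishes at v ∈ {-4, -1, 1}.
Local minima of P (where P''>0): P(0)=0. Local minima of Q: Q(-4)=-320, Q(1)=-70.
So the global minimum of psi is P(0) + Q(-4) − 4 = 0 − 320 − 4 = -324, attained at (0, -4).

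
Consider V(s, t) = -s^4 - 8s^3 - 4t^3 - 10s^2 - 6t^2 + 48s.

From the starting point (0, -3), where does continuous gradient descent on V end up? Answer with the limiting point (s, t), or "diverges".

(-3, -1)

V is separable, so gradient descent decouples: s follows -∂V/∂s, t follows -∂V/∂t.
∂V/∂s = -4(s - 1)(s + 3)(s + 4); at s=0 this is 48, so s decreases.
∂V/∂t = -12t(t + 1); at t=-3 this is -72, so t increases.
s converges to its nearest critical value -3 (a local min of the s-part); t converges to -1. The iterate converges to (-3, -1).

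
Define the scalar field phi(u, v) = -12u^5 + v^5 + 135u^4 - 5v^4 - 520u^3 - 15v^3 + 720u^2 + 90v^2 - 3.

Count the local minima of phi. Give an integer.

phi separates as a function of u plus a function of v, so ∇phi=0 decouples.
∂phi/∂u = -60u(u - 4)(u - 3)(u - 2) = 0 at u ∈ {0, 2, 3, 4}; ∂phi/∂v = 5v(v - 4)(v - 3)(v + 3) = 0 at v ∈ {-3, 0, 3, 4}.
The Hessian is diagonal: diag(phi_uu, phi_vv). Second derivatives: phi_uu(0)=1440, phi_uu(2)=-240, phi_uu(3)=180, phi_uu(4)=-480; phi_vv(-3)=-630, phi_vv(0)=180, phi_vv(3)=-90, phi_vv(4)=140.
Local minima occur where both diagonal entries positive: (0, 0), (0, 4), (3, 0), (3, 4). Count: 4.

4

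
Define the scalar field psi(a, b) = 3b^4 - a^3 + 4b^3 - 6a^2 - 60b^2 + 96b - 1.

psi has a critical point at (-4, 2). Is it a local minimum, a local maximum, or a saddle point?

The mixed partial ∂²psi/∂a∂b is 0, so the Hessian at any point is diag(psi_aa, psi_bb) = diag(-6(a + 2), 12(3b^2 + 2b - 10)).
At (-4, 2): H = diag(12, 72).
Both eigenvalues are positive, so H is positive definite: a local minimum.

local minimum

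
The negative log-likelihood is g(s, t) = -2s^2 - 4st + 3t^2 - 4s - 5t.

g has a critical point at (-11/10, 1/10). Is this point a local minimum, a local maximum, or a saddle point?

saddle point

The Hessian of g is constant: H = [[-4, -4], [-4, 6]].
det(H) = (-4)·6 − (-4)² = -40.
Since det(H) < 0, H is indefinite and the critical point is a saddle point.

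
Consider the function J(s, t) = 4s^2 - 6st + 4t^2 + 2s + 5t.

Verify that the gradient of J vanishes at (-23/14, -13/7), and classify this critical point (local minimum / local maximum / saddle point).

∇J = (8s - 6t + 2, -6s + 8t + 5); substituting (-23/14, -13/7) gives ∇J = (0, 0), so (-23/14, -13/7) is indeed a critical point.
The Hessian of J is constant: H = [[8, -6], [-6, 8]].
det(H) = 8·8 − (-6)² = 28.
det(H) > 0 and tr(H) = 16 > 0, so H is positive definite and the point is a local minimum.

local minimum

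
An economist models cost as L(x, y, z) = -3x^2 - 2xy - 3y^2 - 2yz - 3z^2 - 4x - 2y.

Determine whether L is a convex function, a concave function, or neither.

L is quadratic, so its Hessian is the constant matrix H = [[-6, -2, 0], [-2, -6, -2], [0, -2, -6]].
Leading principal minors: -6, 32, -168.
Signs alternate −, +, − ⇒ H ≺ 0 ⇒ concave.

concave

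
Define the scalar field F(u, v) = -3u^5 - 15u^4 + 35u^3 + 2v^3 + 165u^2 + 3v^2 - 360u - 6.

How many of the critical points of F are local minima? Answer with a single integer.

2

F separates as a function of u plus a function of v, so ∇F=0 decouples.
∂F/∂u = -15(u - 2)(u - 1)(u + 3)(u + 4) = 0 at u ∈ {-4, -3, 1, 2}; ∂F/∂v = 6v(v + 1) = 0 at v ∈ {-1, 0}.
The Hessian is diagonal: diag(F_uu, F_vv). Second derivatives: F_uu(-4)=450, F_uu(-3)=-300, F_uu(1)=300, F_uu(2)=-450; F_vv(-1)=-6, F_vv(0)=6.
Local minima occur where both diagonal entries positive: (-4, 0), (1, 0). Count: 2.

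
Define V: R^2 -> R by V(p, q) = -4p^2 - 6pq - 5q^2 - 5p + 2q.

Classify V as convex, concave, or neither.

concave

V is quadratic, so its Hessian is the constant matrix H = [[-8, -6], [-6, -10]].
det(H) = 44, tr(H) = -18.
det(H) > 0 and tr(H) < 0, so H is negative definite everywhere: concave.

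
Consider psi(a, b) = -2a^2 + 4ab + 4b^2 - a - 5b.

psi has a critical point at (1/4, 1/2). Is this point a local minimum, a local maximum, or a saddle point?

The Hessian of psi is constant: H = [[-4, 4], [4, 8]].
det(H) = (-4)·8 − 4² = -48.
Since det(H) < 0, H is indefinite and the critical point is a saddle point.

saddle point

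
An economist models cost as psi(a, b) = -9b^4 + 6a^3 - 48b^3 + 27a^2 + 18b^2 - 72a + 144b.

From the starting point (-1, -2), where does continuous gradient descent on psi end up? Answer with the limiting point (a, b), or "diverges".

psi is separable, so gradient descent decouples: a follows -∂psi/∂a, b follows -∂psi/∂b.
∂psi/∂a = 18(a - 1)(a + 4); at a=-1 this is -108, so a increases.
∂psi/∂b = -36(b - 1)(b + 1)(b + 4); at b=-2 this is -216, so b increases.
a converges to its nearest critical value 1 (a local min of the a-part); b converges to -1. The iterate converges to (1, -1).

(1, -1)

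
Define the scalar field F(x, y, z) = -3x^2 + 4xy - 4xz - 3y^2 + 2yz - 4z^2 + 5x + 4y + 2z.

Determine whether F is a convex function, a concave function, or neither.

concave

F is quadratic, so its Hessian is the constant matrix H = [[-6, 4, -4], [4, -6, 2], [-4, 2, -8]].
Leading principal minors: -6, 20, -104.
Signs alternate −, +, − ⇒ H ≺ 0 ⇒ concave.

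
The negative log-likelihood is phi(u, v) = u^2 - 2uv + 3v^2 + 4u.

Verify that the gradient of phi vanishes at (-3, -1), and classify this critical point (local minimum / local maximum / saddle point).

local minimum

∇phi = (2u - 2v + 4, -2u + 6v); substituting (-3, -1) gives ∇phi = (0, 0), so (-3, -1) is indeed a critical point.
The Hessian of phi is constant: H = [[2, -2], [-2, 6]].
det(H) = 2·6 − (-2)² = 8.
det(H) > 0 and tr(H) = 8 > 0, so H is positive definite and the point is a local minimum.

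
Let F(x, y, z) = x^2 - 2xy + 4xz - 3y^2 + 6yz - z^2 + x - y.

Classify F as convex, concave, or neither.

F is quadratic, so its Hessian is the constant matrix H = [[2, -2, 4], [-2, -6, 6], [4, 6, -2]].
Leading principal minors: 2, -16, -40.
Neither pattern holds ⇒ H is indefinite ⇒ neither convex nor concave.

neither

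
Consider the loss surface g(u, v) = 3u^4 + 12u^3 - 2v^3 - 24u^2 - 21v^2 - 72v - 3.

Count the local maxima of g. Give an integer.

1

g separates as a function of u plus a function of v, so ∇g=0 decouples.
∂g/∂u = 12u(u - 1)(u + 4) = 0 at u ∈ {-4, 0, 1}; ∂g/∂v = -6(v + 3)(v + 4) = 0 at v ∈ {-4, -3}.
The Hessian is diagonal: diag(g_uu, g_vv). Second derivatives: g_uu(-4)=240, g_uu(0)=-48, g_uu(1)=60; g_vv(-4)=6, g_vv(-3)=-6.
Local maxima occur where both diagonal entries negative: (0, -3). Count: 1.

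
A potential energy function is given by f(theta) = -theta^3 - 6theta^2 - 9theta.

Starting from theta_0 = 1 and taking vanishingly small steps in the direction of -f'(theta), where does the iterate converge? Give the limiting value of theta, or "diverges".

f'(theta) = -3(theta + 1)(theta + 3), so f'(1) = -24.
Gradient descent moves in the -f' direction, i.e. theta is increasing.
There is no critical point above theta=1, and f' keeps the same sign, so the iterate runs off to +∞.

diverges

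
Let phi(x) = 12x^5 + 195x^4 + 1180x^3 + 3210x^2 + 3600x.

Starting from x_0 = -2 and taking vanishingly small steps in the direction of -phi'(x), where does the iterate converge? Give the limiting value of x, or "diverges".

-1

phi'(x) = 60(x + 1)(x + 3)(x + 4)(x + 5), so phi'(-2) = -360.
Gradient descent moves in the -phi' direction, i.e. x is increasing.
The nearest critical point in that direction is x = -1, where phi'' = 1440 > 0 (a local minimum). The iterate converges there.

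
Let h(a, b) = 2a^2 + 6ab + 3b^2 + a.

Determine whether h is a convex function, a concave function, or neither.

h is quadratic, so its Hessian is the constant matrix H = [[4, 6], [6, 6]].
det(H) = -12, tr(H) = 10.
det(H) < 0, so H is indefinite: neither convex nor concave.

neither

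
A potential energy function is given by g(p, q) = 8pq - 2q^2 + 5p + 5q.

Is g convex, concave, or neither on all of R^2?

neither

g is quadratic, so its Hessian is the constant matrix H = [[0, 8], [8, -4]].
det(H) = -64, tr(H) = -4.
det(H) < 0, so H is indefinite: neither convex nor concave.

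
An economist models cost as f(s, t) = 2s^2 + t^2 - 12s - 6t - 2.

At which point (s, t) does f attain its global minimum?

f(s,t) separates as P(s) + Q(t) − 2, so its minimum is min P + min Q − 2.
P'(s) = 4s - 12 vanishes at s ∈ {3}; Q'(t) = 2(t - 3) vanishes at t ∈ {3}.
Local minima of P (where P''>0): P(3)=-18. Local minima of Q: Q(3)=-9.
So the global minimum of f is P(3) + Q(3) − 2 = -18 − 9 − 2 = -29, attained at (3, 3).

(3, 3)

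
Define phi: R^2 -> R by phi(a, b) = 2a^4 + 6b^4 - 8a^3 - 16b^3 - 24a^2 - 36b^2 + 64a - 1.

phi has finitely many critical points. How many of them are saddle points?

phi separates as a function of a plus a function of b, so ∇phi=0 decouples.
∂phi/∂a = 8(a - 4)(a - 1)(a + 2) = 0 at a ∈ {-2, 1, 4}; ∂phi/∂b = 24b(b - 3)(b + 1) = 0 at b ∈ {-1, 0, 3}.
The Hessian is diagonal: diag(phi_aa, phi_bb). Second derivatives: phi_aa(-2)=144, phi_aa(1)=-72, phi_aa(4)=144; phi_bb(-1)=96, phi_bb(0)=-72, phi_bb(3)=288.
Saddle points occur where the two diagonal entries have opposite signs: (-2, 0), (1, -1), (1, 3), (4, 0). Count: 4.

4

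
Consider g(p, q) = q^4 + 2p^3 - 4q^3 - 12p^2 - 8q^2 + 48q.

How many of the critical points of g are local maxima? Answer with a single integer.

1

g separates as a function of p plus a function of q, so ∇g=0 decouples.
∂g/∂p = 6p(p - 4) = 0 at p ∈ {0, 4}; ∂g/∂q = 4(q - 3)(q - 2)(q + 2) = 0 at q ∈ {-2, 2, 3}.
The Hessian is diagonal: diag(g_pp, g_qq). Second derivatives: g_pp(0)=-24, g_pp(4)=24; g_qq(-2)=80, g_qq(2)=-16, g_qq(3)=20.
Local maxima occur where both diagonal entries negative: (0, 2). Count: 1.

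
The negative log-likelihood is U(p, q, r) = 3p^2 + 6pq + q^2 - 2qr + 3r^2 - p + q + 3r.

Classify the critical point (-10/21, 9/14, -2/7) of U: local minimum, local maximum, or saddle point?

saddle point

The Hessian is constant: H = [[6, 6, 0], [6, 2, -2], [0, -2, 6]].
Leading principal minors: Δ₁ = 6, Δ₂ = -24, Δ₃ = -168.
The minors fit neither the all-positive nor the alternating-sign pattern, so H is indefinite: a saddle point.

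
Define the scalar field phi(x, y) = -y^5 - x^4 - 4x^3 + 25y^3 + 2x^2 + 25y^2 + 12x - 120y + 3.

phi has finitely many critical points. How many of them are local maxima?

phi separates as a function of x plus a function of y, so ∇phi=0 decouples.
∂phi/∂x = -4(x - 1)(x + 1)(x + 3) = 0 at x ∈ {-3, -1, 1}; ∂phi/∂y = -5(y - 4)(y - 1)(y + 2)(y + 3) = 0 at y ∈ {-3, -2, 1, 4}.
The Hessian is diagonal: diag(phi_xx, phi_yy). Second derivatives: phi_xx(-3)=-32, phi_xx(-1)=16, phi_xx(1)=-32; phi_yy(-3)=140, phi_yy(-2)=-90, phi_yy(1)=180, phi_yy(4)=-630.
Local maxima occur where both diagonal entries negative: (-3, -2), (-3, 4), (1, -2), (1, 4). Count: 4.

4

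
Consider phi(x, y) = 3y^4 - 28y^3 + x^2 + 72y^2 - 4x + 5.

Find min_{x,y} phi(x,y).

1

phi(x,y) separates as P(x) + Q(y) + 5, so its minimum is min P + min Q + 5.
P'(x) = 2x - 4 vanishes at x ∈ {2}; Q'(y) = 12y(y - 4)(y - 3) vanishes at y ∈ {0, 3, 4}.
Local minima of P (where P''>0): P(2)=-4. Local minima of Q: Q(0)=0, Q(4)=128.
So the global minimum of phi is P(2) + Q(0) + 5 = -4 + 0 + 5 = 1, attained at (2, 0).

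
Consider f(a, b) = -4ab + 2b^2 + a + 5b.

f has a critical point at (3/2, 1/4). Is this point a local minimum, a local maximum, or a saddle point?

saddle point

The Hessian of f is constant: H = [[0, -4], [-4, 4]].
det(H) = 0·4 − (-4)² = -16.
Since det(H) < 0, H is indefinite and the critical point is a saddle point.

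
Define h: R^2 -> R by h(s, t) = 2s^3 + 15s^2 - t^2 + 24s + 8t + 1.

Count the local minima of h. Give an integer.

h separates as a function of s plus a function of t, so ∇h=0 decouples.
∂h/∂s = 6(s + 1)(s + 4) = 0 at s ∈ {-4, -1}; ∂h/∂t = -2(t - 4) = 0 at t ∈ {4}.
The Hessian is diagonal: diag(h_ss, h_tt). Second derivatives: h_ss(-4)=-18, h_ss(-1)=18; h_tt(4)=-2.
Local minima occur where both diagonal entries positive: none. Count: 0.

0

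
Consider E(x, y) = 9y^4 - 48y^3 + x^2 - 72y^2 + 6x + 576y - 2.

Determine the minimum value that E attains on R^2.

-923

E(x,y) separates as P(x) + Q(y) − 2, so its minimum is min P + min Q − 2.
P'(x) = 2x + 6 vanishes at x ∈ {-3}; Q'(y) = 36(y - 4)(y - 2)(y + 2) vanishes at y ∈ {-2, 2, 4}.
Local minima of P (where P''>0): P(-3)=-9. Local minima of Q: Q(-2)=-912, Q(4)=384.
So the global minimum of E is P(-3) + Q(-2) − 2 = -9 − 912 − 2 = -923, attained at (-3, -2).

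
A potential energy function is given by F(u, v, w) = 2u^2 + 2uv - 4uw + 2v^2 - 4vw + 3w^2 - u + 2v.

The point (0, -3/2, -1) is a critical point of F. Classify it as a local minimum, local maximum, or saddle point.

The Hessian is constant: H = [[4, 2, -4], [2, 4, -4], [-4, -4, 6]].
Leading principal minors: Δ₁ = 4, Δ₂ = 12, Δ₃ = 8.
All leading minors are positive, so H is positive definite: a local minimum.

local minimum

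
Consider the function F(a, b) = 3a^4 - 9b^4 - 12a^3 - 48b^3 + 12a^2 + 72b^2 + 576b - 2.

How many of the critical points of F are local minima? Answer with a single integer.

F separates as a function of a plus a function of b, so ∇F=0 decouples.
∂F/∂a = 12a(a - 2)(a - 1) = 0 at a ∈ {0, 1, 2}; ∂F/∂b = -36(b - 2)(b + 2)(b + 4) = 0 at b ∈ {-4, -2, 2}.
The Hessian is diagonal: diag(F_aa, F_bb). Second derivatives: F_aa(0)=24, F_aa(1)=-12, F_aa(2)=24; F_bb(-4)=-432, F_bb(-2)=288, F_bb(2)=-864.
Local minima occur where both diagonal entries positive: (0, -2), (2, -2). Count: 2.

2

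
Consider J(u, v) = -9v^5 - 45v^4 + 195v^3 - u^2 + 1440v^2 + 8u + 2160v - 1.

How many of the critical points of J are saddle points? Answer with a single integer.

J separates as a function of u plus a function of v, so ∇J=0 decouples.
∂J/∂u = -2(u - 4) = 0 at u ∈ {4}; ∂J/∂v = -45(v - 4)(v + 1)(v + 3)(v + 4) = 0 at v ∈ {-4, -3, -1, 4}.
The Hessian is diagonal: diag(J_uu, J_vv). Second derivatives: J_uu(4)=-2; J_vv(-4)=1080, J_vv(-3)=-630, J_vv(-1)=1350, J_vv(4)=-12600.
Saddle points occur where the two diagonal entries have opposite signs: (4, -4), (4, -1). Count: 2.

2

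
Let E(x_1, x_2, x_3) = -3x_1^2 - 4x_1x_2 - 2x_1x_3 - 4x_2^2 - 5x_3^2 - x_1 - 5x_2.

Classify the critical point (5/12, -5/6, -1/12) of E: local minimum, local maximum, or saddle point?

The Hessian is constant: H = [[-6, -4, -2], [-4, -8, 0], [-2, 0, -10]].
Leading principal minors: Δ₁ = -6, Δ₂ = 32, Δ₃ = -288.
The minors alternate sign starting negative (−, +, −), so H is negative definite: a local maximum.

local maximum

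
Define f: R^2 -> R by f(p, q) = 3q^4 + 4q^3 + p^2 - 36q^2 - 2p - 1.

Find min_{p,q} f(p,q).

f(p,q) separates as A(p) + B(q) − 1, so its minimum is min A + min B − 1.
A'(p) = 2p - 2 vanishes at p ∈ {1}; B'(q) = 12q(q - 2)(q + 3) vanishes at q ∈ {-3, 0, 2}.
Local minima of A (where A''>0): A(1)=-1. Local minima of B: B(-3)=-189, B(2)=-64.
So the global minimum of f is A(1) + B(-3) − 1 = -1 − 189 − 1 = -191, attained at (1, -3).

-191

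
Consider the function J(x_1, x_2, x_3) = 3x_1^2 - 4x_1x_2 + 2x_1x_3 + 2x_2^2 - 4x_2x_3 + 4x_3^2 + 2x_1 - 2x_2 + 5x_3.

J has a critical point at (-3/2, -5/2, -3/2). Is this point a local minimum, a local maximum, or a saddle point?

local minimum

The Hessian is constant: H = [[6, -4, 2], [-4, 4, -4], [2, -4, 8]].
Leading principal minors: Δ₁ = 6, Δ₂ = 8, Δ₃ = 16.
All leading minors are positive, so H is positive definite: a local minimum.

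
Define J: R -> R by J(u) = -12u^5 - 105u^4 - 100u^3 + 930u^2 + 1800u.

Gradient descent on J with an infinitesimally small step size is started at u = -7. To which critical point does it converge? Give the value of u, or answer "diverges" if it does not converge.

J'(u) = -60(u - 2)(u + 1)(u + 3)(u + 5), so J'(-7) = -25920.
Gradient descent moves in the -J' direction, i.e. u is increasing.
The nearest critical point in that direction is u = -5, where J'' = 3360 > 0 (a local minimum). The iterate converges there.

-5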